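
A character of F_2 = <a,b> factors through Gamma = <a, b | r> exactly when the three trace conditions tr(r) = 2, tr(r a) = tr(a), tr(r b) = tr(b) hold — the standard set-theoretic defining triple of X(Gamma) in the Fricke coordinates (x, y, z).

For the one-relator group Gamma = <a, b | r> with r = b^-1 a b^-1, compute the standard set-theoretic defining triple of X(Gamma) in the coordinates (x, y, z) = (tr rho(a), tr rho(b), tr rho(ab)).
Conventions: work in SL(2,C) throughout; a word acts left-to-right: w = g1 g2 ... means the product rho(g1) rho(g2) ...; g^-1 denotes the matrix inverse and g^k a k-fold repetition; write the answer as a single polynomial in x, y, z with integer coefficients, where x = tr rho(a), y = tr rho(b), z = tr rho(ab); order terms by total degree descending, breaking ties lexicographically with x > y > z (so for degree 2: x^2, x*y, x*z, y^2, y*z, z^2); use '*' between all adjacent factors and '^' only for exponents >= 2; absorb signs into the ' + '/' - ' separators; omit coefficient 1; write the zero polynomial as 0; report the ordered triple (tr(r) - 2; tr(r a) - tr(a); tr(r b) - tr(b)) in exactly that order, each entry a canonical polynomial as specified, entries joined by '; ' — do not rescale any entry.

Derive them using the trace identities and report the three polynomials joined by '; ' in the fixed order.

x*y^2 - y*z - x - 2; x^2*y^2 - 2*x*y*z + z^2 - x - 2; x*y - y - z

trace(b^-1 a) = trace(a) trace(b) - trace(a b)  (eliminate b^-1) = x*y - z
trace(b^-1 a b^-1) = trace(b^-1 a) trace(b) - trace(b^-1 a b)  (eliminate b^-1) = x*y^2 - y*z - x
trace(a^2) = trace(a) trace(a) - trace(1)   [square of a] = x^2 - 2
trace(a^2 b) = trace(a) trace(b a) - trace(b)   [square of a] = x*z - y
trace(a b^-1 a) = trace(a^2) trace(b) - trace(a^2 b)   [inverse elimination on b] = x^2*y - x*z - y
trace(a b a b) = trace(a b) trace(a b) - trace(1)   [split at a repeated a] = z^2 - 2
trace(a b^-1 a b) = trace(a b a) trace(b) - trace(a b a b)   [inverse elimination on b] = x*y*z - y^2 - z^2 + 2
trace(b^-1 a b^-1 a) = trace(a b^-1 a) trace(b) - trace(a b^-1 a b)   [inverse elimination on b] = x^2*y^2 - 2*x*y*z + z^2 - 2
assemble the triple (trace(r) - 2; trace(r a) - x; trace(r b) - y)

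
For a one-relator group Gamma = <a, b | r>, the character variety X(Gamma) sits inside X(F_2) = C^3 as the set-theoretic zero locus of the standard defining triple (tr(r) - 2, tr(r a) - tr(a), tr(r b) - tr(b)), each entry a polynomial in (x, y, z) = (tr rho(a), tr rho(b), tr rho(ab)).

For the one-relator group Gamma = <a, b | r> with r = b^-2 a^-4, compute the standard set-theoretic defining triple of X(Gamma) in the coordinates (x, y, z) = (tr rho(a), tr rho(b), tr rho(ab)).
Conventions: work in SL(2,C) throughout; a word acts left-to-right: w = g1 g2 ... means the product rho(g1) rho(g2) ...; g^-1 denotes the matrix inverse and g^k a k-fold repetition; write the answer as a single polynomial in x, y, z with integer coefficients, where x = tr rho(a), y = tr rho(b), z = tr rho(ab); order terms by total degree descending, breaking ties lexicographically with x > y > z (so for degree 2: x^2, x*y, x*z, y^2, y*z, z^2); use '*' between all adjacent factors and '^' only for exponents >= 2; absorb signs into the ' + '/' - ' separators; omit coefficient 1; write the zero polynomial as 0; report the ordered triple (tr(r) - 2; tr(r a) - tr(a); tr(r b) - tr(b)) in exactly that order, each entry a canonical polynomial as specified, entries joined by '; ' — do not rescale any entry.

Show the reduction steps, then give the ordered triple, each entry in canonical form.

x^3*y*z - x^4 - x^2*y^2 - 2*x*y*z + 4*x^2 + y^2 - 4; x^2*y*z - x^3 - x*y^2 - y*z + 2*x; x^3*z - x^2*y - 2*x*z

trace(a^-1) = trace(a) = x
trace(a^-2) = trace(a^-1) trace(a) - trace(1) = x^2 - 2
next, trace(a^-1 b) = trace(b) trace(a) - trace(b a) = x*y - z
trace(a^-2 b) = trace(a^-1 b) trace(a) - trace(a^-1 b a) = x^2*y - x*z - y
trace(b^-1 a^-2) = trace(a^-2) trace(b) - trace(a^-2 b) = x*z - y
trace(a^-3 b^-1) = trace(b^-1 a^-2) trace(a) - trace(b^-1 a^-1) = x^2*z - x*y - z
and trace(a^-3) = trace(a^-2) trace(a) - trace(a^-1) = x^3 - 3*x
trace(a^-3 b^-2) = trace(a^-3 b^-1) trace(b) - trace(a^-3) = x^2*y*z - x^3 - x*y^2 - y*z + 3*x
trace(b^-2) = trace(b^-1) trace(b) - trace(1) = y^2 - 2
trace(b^-2 a) = trace(a b^-1) trace(b) - trace(a) = x*y^2 - y*z - x
next, trace(b^-2 a^-1) = trace(b^-2) trace(a) - trace(b^-2 a) = y*z - x
trace(a^-2 b^-2) = trace(b^-2 a^-1) trace(a) - trace(b^-2) = x*y*z - x^2 - y^2 + 2
trace(b^-2 a^-4) = trace(a^-3 b^-2) trace(a) - trace(a^-3 b^-2 a) = x^3*y*z - x^4 - x^2*y^2 - 2*x*y*z + 4*x^2 + y^2 - 2
trace(b^-1 a^-4) = trace(a^-2 b^-1 a^-1) trace(a) - trace(a^-2 b^-1)  (eliminate a^-1) = x^3*z - x^2*y - 2*x*z + y
assemble the triple (trace(r) - 2; trace(r a) - x; trace(r b) - y)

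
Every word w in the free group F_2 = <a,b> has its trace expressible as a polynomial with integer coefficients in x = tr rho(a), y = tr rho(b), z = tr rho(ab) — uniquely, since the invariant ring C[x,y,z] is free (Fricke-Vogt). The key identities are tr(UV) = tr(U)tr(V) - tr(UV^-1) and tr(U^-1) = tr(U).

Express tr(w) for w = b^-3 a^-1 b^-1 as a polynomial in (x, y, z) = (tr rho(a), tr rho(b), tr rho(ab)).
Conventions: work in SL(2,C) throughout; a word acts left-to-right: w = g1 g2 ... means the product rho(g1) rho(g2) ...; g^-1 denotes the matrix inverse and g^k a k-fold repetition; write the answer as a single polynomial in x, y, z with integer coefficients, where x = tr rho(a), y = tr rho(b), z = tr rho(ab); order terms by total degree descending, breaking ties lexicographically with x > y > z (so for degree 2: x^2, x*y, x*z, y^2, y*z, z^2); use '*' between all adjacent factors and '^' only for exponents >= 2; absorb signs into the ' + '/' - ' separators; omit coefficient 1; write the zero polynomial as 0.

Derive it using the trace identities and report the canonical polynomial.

y^3*z - x*y^2 - 2*y*z + x

tr(b^-1) = tr(b) = y
tr(b^-2) = tr(b^-1) tr(b) - tr(1)   [inverse elimination on b] = y^2 - 2
tr(b^-3) = tr(b^-2) tr(b) - tr(b^-1)   [inverse elimination on b] = y^3 - 3*y
tr(b^-4) = tr(b^-3) tr(b) - tr(b^-2)   [inverse elimination on b] = y^4 - 4*y^2 + 2
tr(b^-1 a) = tr(a) tr(b) - tr(a b)   [inverse elimination on b] = x*y - z
tr(a b^-2) = tr(b^-1 a) tr(b) - tr(b^-1 a b)   [inverse elimination on b] = x*y^2 - y*z - x
tr(b^-3 a) = tr(a b^-2) tr(b) - tr(a b^-1)   [inverse elimination on b] = x*y^3 - y^2*z - 2*x*y + z
tr(b^-4 a) = tr(b^-3 a) tr(b) - tr(b^-3 a b)   [inverse elimination on b] = x*y^4 - y^3*z - 3*x*y^2 + 2*y*z + x
tr(b^-3 a^-1 b^-1) = tr(b^-4) tr(a) - tr(b^-4 a)   [inverse elimination on a] = y^3*z - x*y^2 - 2*y*z + x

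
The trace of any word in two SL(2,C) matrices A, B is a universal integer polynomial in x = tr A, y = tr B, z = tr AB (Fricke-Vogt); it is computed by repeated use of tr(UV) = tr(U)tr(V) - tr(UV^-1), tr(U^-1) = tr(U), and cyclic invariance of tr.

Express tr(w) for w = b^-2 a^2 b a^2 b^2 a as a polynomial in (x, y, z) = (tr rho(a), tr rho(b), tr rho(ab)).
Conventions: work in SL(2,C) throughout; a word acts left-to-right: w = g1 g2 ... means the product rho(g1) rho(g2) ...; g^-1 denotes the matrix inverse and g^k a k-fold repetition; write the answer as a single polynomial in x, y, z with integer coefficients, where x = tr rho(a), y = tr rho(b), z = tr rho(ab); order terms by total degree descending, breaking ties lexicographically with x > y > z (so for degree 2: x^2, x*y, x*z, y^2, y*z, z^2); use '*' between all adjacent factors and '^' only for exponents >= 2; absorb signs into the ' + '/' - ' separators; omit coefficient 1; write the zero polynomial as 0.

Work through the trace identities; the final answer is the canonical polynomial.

x^3*y^3*z^2 - x^4*y^2*z - 2*x^2*y^4*z - x^2*y^2*z^3 + x^3*y^3 + x*y^5 + x*y^3*z^2 + x^4*z + 4*x^2*y^2*z - x^3*y - 4*x*y^3 - 3*x^2*z + 2*x*y + z

use: tr(b a b a) = tr(a b) * tr(a b) - tr(1)   [split at a repeated a] = z^2 - 2
use: tr(b a b) = tr(b) * tr(a b) - tr(a)   [square of b] = y*z - x
apply: tr(a^2 b a b) = tr(a) * tr(b a b a) - tr(b a b)   [square of a] = x*z^2 - y*z - x
apply: tr(a b a) = tr(a) * tr(b a) - tr(b)   [square of a] = x*z - y
apply: tr(a^2 b a) = tr(a) * tr(a b a) - tr(a b)   [square of a] = x^2*z - x*y - z
use: tr(b a b^2 a^2) = tr(b) * tr(a^2 b a b) - tr(a^2 b a)   [square of b] = x*y*z^2 - x^2*z - y^2*z + z
use: tr(b a b^2 a) = tr(b) * tr(a b a b) - tr(a b a)   [square of b] = y*z^2 - x*z - y
apply: tr(b^2 a^3 b a) = tr(a) * tr(b a b^2 a^2) - tr(b a b^2 a)   [square of a] = x^2*y*z^2 - x^3*z - x*y^2*z - y*z^2 + 2*x*z + y
use: tr(a^2) = tr(a) * tr(a) - tr(1)   [square of a] = x^2 - 2
tr(b^2 a^2) = tr(b) * tr(a^2 b) - tr(a^2)   [square of b] = x*y*z - x^2 - y^2 + 2
tr(a^3 b^2) = tr(a) * tr(b^2 a^2) - tr(b^2 a)   [square of a] = x^2*y*z - x^3 - x*y^2 - y*z + 3*x
use: tr(b^2 a^3 b) = tr(b) * tr(a^3 b^2) - tr(a^3 b)   [square of b] = x^2*y^2*z - x^3*y - x*y^3 - x^2*z - y^2*z + 4*x*y + z
apply: tr(a^2 b a^2 b^2 a) = tr(a) * tr(b^2 a^3 b a) - tr(b^2 a^3 b)   [square of a] = x^3*y*z^2 - x^4*z - 2*x^2*y^2*z + x^3*y + x*y^3 - x*y*z^2 + 3*x^2*z + y^2*z - 3*x*y - z
tr(b a b a b a) = tr(b a) * tr(b a b a) - tr(b^-1 a^-1)   [split at a repeated b] = z^3 - 3*z
apply: tr(a b a b a^2 b) = tr(a) * tr(b a b a b a) - tr(b a b a b)   [square of a] = x*z^3 - y*z^2 - 2*x*z + y
tr(a b a b a^2) = tr(a) * tr(b a b a^2) - tr(b a b a)   [square of a] = x^2*z^2 - x*y*z - x^2 - z^2 + 2
tr(b a^2 b^2 a b a) = tr(b) * tr(a b a b a^2 b) - tr(a b a b a^2)   [square of b] = x*y*z^3 - x^2*z^2 - y^2*z^2 - x*y*z + x^2 + y^2 + z^2 - 2
apply: tr(a^2 b^2 a b) = tr(b) * tr(a b a^2 b) - tr(a b a^2)   [square of b] = x*y*z^2 - x^2*z - y^2*z + z
tr(b a^2 b^2 a b) = tr(b) * tr(a^2 b^2 a b) - tr(a^2 b^2 a)   [square of b] = x*y^2*z^2 - 2*x^2*y*z - y^3*z + x^3 + x*y^2 + 2*y*z - 3*x
tr(a^2 b a^2 b^2 a b) = tr(a) * tr(b a^2 b^2 a b a) - tr(b a^2 b^2 a b)   [square of a] = x^2*y*z^3 - x^3*z^2 - 2*x*y^2*z^2 + x^2*y*z + y^3*z + x*z^2 - 2*y*z + x
tr(a^2 b a^2 b^2 a b^-1) = tr(a^2 b a^2 b^2 a) * tr(b) - tr(a^2 b a^2 b^2 a b)   [inverse elimination on b] = x^3*y^2*z^2 - x^4*y*z - 2*x^2*y^3*z - x^2*y*z^3 + x^3*y^2 + x^3*z^2 + x*y^4 + x*y^2*z^2 + 2*x^2*y*z - 3*x*y^2 - x*z^2 + y*z - x
tr(b^-2 a^2 b a^2 b^2 a) = tr(a^2 b a^2 b^2 a b^-1) * tr(b) - tr(a^2 b a^2 b^2 a)   [inverse elimination on b] = x^3*y^3*z^2 - x^4*y^2*z - 2*x^2*y^4*z - x^2*y^2*z^3 + x^3*y^3 + x*y^5 + x*y^3*z^2 + x^4*z + 4*x^2*y^2*z - x^3*y - 4*x*y^3 - 3*x^2*z + 2*x*y + z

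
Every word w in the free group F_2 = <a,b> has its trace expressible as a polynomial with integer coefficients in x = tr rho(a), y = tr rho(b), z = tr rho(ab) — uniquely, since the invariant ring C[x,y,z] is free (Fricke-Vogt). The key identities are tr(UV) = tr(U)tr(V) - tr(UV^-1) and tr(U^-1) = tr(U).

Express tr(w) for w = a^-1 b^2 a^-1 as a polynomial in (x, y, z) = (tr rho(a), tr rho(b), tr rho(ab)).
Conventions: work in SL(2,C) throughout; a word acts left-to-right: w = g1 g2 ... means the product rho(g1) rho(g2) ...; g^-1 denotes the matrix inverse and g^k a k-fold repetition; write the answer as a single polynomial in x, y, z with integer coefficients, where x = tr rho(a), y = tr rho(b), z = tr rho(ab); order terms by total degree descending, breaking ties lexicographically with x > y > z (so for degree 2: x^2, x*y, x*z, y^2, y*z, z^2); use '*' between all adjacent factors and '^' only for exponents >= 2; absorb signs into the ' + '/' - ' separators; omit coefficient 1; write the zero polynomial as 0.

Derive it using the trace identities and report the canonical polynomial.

trace(b^2) = trace(b)*trace(b) - trace(1) = y^2 - 2
and trace(b^2 a) = trace(b)*trace(a b) - trace(a) = y*z - x
trace(a^-1 b^2) = trace(b^2)*trace(a) - trace(b^2 a) = x*y^2 - y*z - x
next, trace(a^-1 b^2 a^-1) = trace(a^-1 b^2)*trace(a) - trace(a^-1 b^2 a) = x^2*y^2 - x*y*z - x^2 - y^2 + 2

x^2*y^2 - x*y*z - x^2 - y^2 + 2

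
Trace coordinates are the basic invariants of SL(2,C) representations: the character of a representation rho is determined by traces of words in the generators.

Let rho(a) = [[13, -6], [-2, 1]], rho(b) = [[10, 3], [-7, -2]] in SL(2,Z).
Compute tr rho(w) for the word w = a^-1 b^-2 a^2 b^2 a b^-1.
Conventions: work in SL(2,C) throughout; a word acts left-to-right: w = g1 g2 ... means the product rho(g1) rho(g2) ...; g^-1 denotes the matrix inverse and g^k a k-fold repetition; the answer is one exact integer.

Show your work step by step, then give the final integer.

rho(a^-1) = [[1, 6], [2, 13]]
... * rho(b^-1) = [[-2, -3], [7, 10]]  ->  [[40, 57], [87, 124]]
... * rho(b^-1) = [[-2, -3], [7, 10]]  ->  [[319, 450], [694, 979]]
... * rho(a) = [[13, -6], [-2, 1]]  ->  [[3247, -1464], [7064, -3185]]
... * rho(a) = [[13, -6], [-2, 1]]  ->  [[45139, -20946], [98202, -45569]]
... * rho(b) = [[10, 3], [-7, -2]]  ->  [[598012, 177309], [1301003, 385744]]
... * rho(b) = [[10, 3], [-7, -2]]  ->  [[4738957, 1439418], [10309822, 3131521]]
... * rho(a) = [[13, -6], [-2, 1]]  ->  [[58727605, -26994324], [127764644, -58727411]]
... * rho(b^-1) = [[-2, -3], [7, 10]]  ->  [[-306415478, -446126055], [-666621165, -970568042]]
tr = -306415478 + -970568042 = -1276983520

-1276983520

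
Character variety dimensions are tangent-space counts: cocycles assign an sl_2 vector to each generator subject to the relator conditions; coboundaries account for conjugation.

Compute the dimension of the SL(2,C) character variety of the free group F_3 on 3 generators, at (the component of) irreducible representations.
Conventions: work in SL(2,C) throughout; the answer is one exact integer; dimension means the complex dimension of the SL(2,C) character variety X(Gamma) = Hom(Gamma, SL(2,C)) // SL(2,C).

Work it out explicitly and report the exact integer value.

Here Gamma is free of rank 3 — no relator constrains a cocycle.
A cocycle picks one sl_2 vector per generator freely, giving dim Z^1 = 3*3 = 9.
Irreducibility makes the coboundary map sl_2 -> Z^1 injective (trivial centralizer), so dim B^1 = 3.
dim H^1 = 9 - 3 = 6, which is dim X.

6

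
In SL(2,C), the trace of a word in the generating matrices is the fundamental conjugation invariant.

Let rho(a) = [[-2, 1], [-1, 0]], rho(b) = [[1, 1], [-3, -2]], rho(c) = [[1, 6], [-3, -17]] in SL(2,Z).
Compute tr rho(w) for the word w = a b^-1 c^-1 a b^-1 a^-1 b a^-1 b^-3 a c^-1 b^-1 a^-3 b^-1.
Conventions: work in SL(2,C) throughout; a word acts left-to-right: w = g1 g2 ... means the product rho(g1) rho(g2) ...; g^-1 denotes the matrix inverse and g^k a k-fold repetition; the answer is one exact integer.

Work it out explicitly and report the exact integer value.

2013910

rho(a) = [[-2, 1], [-1, 0]]
... * rho(b^-1) = [[-2, -1], [3, 1]]  ->  [[7, 3], [2, 1]]
... * rho(c^-1) = [[-17, -6], [3, 1]]  ->  [[-110, -39], [-31, -11]]
... * rho(a) = [[-2, 1], [-1, 0]]  ->  [[259, -110], [73, -31]]
... * rho(b^-1) = [[-2, -1], [3, 1]]  ->  [[-848, -369], [-239, -104]]
... * rho(a^-1) = [[0, -1], [1, -2]]  ->  [[-369, 1586], [-104, 447]]
... * rho(b) = [[1, 1], [-3, -2]]  ->  [[-5127, -3541], [-1445, -998]]
... * rho(a^-1) = [[0, -1], [1, -2]]  ->  [[-3541, 12209], [-998, 3441]]
... * rho(b^-1) = [[-2, -1], [3, 1]]  ->  [[43709, 15750], [12319, 4439]]
... * rho(b^-1) = [[-2, -1], [3, 1]]  ->  [[-40168, -27959], [-11321, -7880]]
... * rho(b^-1) = [[-2, -1], [3, 1]]  ->  [[-3541, 12209], [-998, 3441]]
... * rho(a) = [[-2, 1], [-1, 0]]  ->  [[-5127, -3541], [-1445, -998]]
... * rho(c^-1) = [[-17, -6], [3, 1]]  ->  [[76536, 27221], [21571, 7672]]
... * rho(b^-1) = [[-2, -1], [3, 1]]  ->  [[-71409, -49315], [-20126, -13899]]
... * rho(a^-1) = [[0, -1], [1, -2]]  ->  [[-49315, 170039], [-13899, 47924]]
... * rho(a^-1) = [[0, -1], [1, -2]]  ->  [[170039, -290763], [47924, -81949]]
... * rho(a^-1) = [[0, -1], [1, -2]]  ->  [[-290763, 411487], [-81949, 115974]]
... * rho(b^-1) = [[-2, -1], [3, 1]]  ->  [[1815987, 702250], [511820, 197923]]
tr = 1815987 + 197923 = 2013910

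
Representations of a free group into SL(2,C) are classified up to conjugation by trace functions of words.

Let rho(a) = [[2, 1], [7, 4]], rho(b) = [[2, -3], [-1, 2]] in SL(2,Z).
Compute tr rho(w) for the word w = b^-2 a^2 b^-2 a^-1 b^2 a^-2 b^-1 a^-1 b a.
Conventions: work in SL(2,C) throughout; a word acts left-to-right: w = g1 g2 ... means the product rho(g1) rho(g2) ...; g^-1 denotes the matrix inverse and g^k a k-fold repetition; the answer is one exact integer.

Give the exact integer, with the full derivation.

-9712757486

rho(b^-1) = [[2, 3], [1, 2]]
... * rho(b^-1) = [[2, 3], [1, 2]]  ->  [[7, 12], [4, 7]]
... * rho(a) = [[2, 1], [7, 4]]  ->  [[98, 55], [57, 32]]
... * rho(a) = [[2, 1], [7, 4]]  ->  [[581, 318], [338, 185]]
... * rho(b^-1) = [[2, 3], [1, 2]]  ->  [[1480, 2379], [861, 1384]]
... * rho(b^-1) = [[2, 3], [1, 2]]  ->  [[5339, 9198], [3106, 5351]]
... * rho(a^-1) = [[4, -1], [-7, 2]]  ->  [[-43030, 13057], [-25033, 7596]]
... * rho(b) = [[2, -3], [-1, 2]]  ->  [[-99117, 155204], [-57662, 90291]]
... * rho(b) = [[2, -3], [-1, 2]]  ->  [[-353438, 607759], [-205615, 353568]]
... * rho(a^-1) = [[4, -1], [-7, 2]]  ->  [[-5668065, 1568956], [-3297436, 912751]]
... * rho(a^-1) = [[4, -1], [-7, 2]]  ->  [[-33654952, 8805977], [-19579001, 5122938]]
... * rho(b^-1) = [[2, 3], [1, 2]]  ->  [[-58503927, -83352902], [-34035064, -48491127]]
... * rho(a^-1) = [[4, -1], [-7, 2]]  ->  [[349454606, -108201877], [203297633, -62947190]]
... * rho(b) = [[2, -3], [-1, 2]]  ->  [[807111089, -1264767572], [469542456, -735787279]]
... * rho(a) = [[2, 1], [7, 4]]  ->  [[-7239150826, -4251959199], [-4211426041, -2473606660]]
tr = -7239150826 + -2473606660 = -9712757486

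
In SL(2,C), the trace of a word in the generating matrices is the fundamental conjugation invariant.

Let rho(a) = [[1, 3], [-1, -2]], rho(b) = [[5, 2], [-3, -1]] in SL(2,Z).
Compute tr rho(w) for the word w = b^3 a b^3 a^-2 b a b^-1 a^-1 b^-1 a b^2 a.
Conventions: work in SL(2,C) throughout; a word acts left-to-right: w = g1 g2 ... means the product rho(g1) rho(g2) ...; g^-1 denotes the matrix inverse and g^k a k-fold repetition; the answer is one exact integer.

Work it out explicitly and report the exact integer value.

rho(b) = [[5, 2], [-3, -1]]
... * rho(b) = [[5, 2], [-3, -1]]  ->  [[19, 8], [-12, -5]]
... * rho(b) = [[5, 2], [-3, -1]]  ->  [[71, 30], [-45, -19]]
... * rho(a) = [[1, 3], [-1, -2]]  ->  [[41, 153], [-26, -97]]
... * rho(b) = [[5, 2], [-3, -1]]  ->  [[-254, -71], [161, 45]]
... * rho(b) = [[5, 2], [-3, -1]]  ->  [[-1057, -437], [670, 277]]
... * rho(b) = [[5, 2], [-3, -1]]  ->  [[-3974, -1677], [2519, 1063]]
... * rho(a^-1) = [[-2, -3], [1, 1]]  ->  [[6271, 10245], [-3975, -6494]]
... * rho(a^-1) = [[-2, -3], [1, 1]]  ->  [[-2297, -8568], [1456, 5431]]
... * rho(b) = [[5, 2], [-3, -1]]  ->  [[14219, 3974], [-9013, -2519]]
... * rho(a) = [[1, 3], [-1, -2]]  ->  [[10245, 34709], [-6494, -22001]]
... * rho(b^-1) = [[-1, -2], [3, 5]]  ->  [[93882, 153055], [-59509, -97017]]
... * rho(a^-1) = [[-2, -3], [1, 1]]  ->  [[-34709, -128591], [22001, 81510]]
... * rho(b^-1) = [[-1, -2], [3, 5]]  ->  [[-351064, -573537], [222529, 363548]]
... * rho(a) = [[1, 3], [-1, -2]]  ->  [[222473, 93882], [-141019, -59509]]
... * rho(b) = [[5, 2], [-3, -1]]  ->  [[830719, 351064], [-526568, -222529]]
... * rho(b) = [[5, 2], [-3, -1]]  ->  [[3100403, 1310374], [-1965253, -830607]]
... * rho(a) = [[1, 3], [-1, -2]]  ->  [[1790029, 6680461], [-1134646, -4234545]]
tr = 1790029 + -4234545 = -2444516

-2444516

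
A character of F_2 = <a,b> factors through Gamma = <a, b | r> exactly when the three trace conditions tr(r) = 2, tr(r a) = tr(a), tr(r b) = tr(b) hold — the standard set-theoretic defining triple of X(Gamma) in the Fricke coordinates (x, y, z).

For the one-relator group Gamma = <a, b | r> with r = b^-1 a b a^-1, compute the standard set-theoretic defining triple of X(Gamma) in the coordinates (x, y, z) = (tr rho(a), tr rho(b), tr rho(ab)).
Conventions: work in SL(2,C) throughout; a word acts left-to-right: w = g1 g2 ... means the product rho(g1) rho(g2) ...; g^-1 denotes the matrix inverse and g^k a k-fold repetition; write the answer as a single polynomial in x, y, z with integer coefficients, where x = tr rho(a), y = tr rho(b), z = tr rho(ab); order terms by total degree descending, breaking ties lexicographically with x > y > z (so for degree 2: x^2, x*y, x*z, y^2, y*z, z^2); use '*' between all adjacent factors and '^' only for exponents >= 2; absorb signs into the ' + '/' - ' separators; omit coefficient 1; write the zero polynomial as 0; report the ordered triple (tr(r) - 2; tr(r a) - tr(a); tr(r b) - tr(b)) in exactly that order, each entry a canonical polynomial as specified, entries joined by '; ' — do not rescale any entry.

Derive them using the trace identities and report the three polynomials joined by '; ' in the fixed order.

-x*y*z + x^2 + y^2 + z^2 - 4; 0; 0

tr(b a b) = tr(b)*tr(a b) - tr(a) = y*z - x
use: tr(b a b a) = tr(b a)*tr(b a) - tr(1)   [split at repeated b] = z^2 - 2
tr(a b a^-1 b) = tr(b a b)*tr(a) - tr(b a b a) = x*y*z - x^2 - z^2 + 2
tr(b^-1 a b a^-1) = tr(a b a^-1)*tr(b) - tr(a b a^-1 b) = -x*y*z + x^2 + y^2 + z^2 - 2
assemble the triple (tr(r) - 2; tr(r a) - x; tr(r b) - y)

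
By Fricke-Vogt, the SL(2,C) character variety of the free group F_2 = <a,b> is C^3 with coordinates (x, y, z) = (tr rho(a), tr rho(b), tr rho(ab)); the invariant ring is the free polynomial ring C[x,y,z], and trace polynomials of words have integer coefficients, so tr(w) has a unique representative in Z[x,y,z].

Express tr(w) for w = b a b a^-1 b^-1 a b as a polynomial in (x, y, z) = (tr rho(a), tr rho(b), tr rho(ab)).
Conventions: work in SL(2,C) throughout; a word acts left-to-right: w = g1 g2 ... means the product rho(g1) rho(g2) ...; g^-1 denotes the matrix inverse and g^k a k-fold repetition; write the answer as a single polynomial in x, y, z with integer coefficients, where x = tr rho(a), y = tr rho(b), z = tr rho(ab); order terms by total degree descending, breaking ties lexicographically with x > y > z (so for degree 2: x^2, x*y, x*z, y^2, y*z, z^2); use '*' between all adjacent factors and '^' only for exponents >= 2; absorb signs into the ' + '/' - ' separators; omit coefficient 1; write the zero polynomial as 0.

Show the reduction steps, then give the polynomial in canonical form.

and tr(b^2 a) = tr(b)*tr(a b) - tr(a) = y*z - x
and tr(b^2) = tr(b)*tr(b) - tr(1) = y^2 - 2
and tr(a b^2 a) = tr(a)*tr(b^2 a) - tr(b^2) = x*y*z - x^2 - y^2 + 2
tr(a b a b) = tr(b a)*tr(b a) - tr(1)   [split at repeated b] = z^2 - 2
tr(a b a) = tr(a)*tr(b a) - tr(b) = x*z - y
tr(b^2 a b a) = tr(b)*tr(a b a b) - tr(a b a) = y*z^2 - x*z - y
tr(b^2 a b) = tr(b)*tr(b a b) - tr(b a) = y^2*z - x*y - z
and tr(a b^2 a b a) = tr(a)*tr(b^2 a b a) - tr(b^2 a b) = x*y*z^2 - x^2*z - y^2*z + z
and tr(a b a b a b) = tr(b a)*tr(b a b a) - tr(b^-1 a^-1)   [split at repeated b] = z^3 - 3*z
tr(a b a b a) = tr(a)*tr(b a b a) - tr(b a b) = x*z^2 - y*z - x
tr(a b^2 a b a b) = tr(b)*tr(a b a b a b) - tr(a b a b a) = y*z^3 - x*z^2 - 2*y*z + x
tr(b^-1 a b^2 a b a) = tr(a b^2 a b a)*tr(b) - tr(a b^2 a b a b) = x*y^2*z^2 - x^2*y*z - y^3*z - y*z^3 + x*z^2 + 3*y*z - x
tr(b a b a^-1 b^-1 a b) = tr(b^-1 a b^2 a b)*tr(a) - tr(b^-1 a b^2 a b a) = -x*y^2*z^2 + 2*x^2*y*z + y^3*z + y*z^3 - x^3 - x*y^2 - x*z^2 - 3*y*z + 3*x

-x*y^2*z^2 + 2*x^2*y*z + y^3*z + y*z^3 - x^3 - x*y^2 - x*z^2 - 3*y*z + 3*x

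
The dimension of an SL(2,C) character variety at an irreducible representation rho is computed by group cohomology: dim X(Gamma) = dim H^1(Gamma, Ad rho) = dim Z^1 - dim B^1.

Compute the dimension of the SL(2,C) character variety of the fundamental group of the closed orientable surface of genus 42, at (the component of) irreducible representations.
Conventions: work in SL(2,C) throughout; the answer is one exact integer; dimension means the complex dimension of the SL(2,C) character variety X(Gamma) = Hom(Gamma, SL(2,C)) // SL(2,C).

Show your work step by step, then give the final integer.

246

The genus-42 surface group: 2g = 84 generators, one relator prod [a_i, b_i].
Unconstrained cocycle data is one sl_2 vector per generator (252 dimensions), cut by the relator condition d_2(z) = 0.
H^2 = coker(d_2) is dual to H^0 = 0 at irreducible rho (Poincare duality), so d_2 is onto: dim Z^1 = 249.
As always at irreducible rho, dim B^1 = 3.
dim H^1 = 249 - 3 = 246 = dim X.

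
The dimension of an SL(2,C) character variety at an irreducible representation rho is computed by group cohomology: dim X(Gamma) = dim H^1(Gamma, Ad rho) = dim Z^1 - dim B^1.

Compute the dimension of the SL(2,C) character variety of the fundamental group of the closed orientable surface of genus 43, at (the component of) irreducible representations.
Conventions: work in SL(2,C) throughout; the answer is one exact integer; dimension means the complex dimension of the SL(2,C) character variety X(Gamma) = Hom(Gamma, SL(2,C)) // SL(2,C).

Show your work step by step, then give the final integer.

The genus-43 surface group: 2g = 86 generators, one relator prod [a_i, b_i].
A cocycle assigns one sl_2 vector per generator subject to the relator condition d_2(z) = 0: dim of the unconstrained space is 3*2g = 258.
d_2 is surjective at irreducible rho (its cokernel H^2 is dual to H^0 = 0), so dim Z^1 = 258 - 3 = 255.
As always at irreducible rho, dim B^1 = 3.
dim X = dim H^1 = 255 - 3 = 252.

252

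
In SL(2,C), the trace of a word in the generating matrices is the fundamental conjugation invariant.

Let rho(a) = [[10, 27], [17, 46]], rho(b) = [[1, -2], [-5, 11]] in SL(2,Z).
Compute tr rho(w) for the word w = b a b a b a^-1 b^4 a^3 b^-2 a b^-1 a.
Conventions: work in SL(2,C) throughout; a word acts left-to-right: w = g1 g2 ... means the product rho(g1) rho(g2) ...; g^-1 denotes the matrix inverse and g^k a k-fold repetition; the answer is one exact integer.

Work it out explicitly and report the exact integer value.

87992009858407164715089

rho(b) = [[1, -2], [-5, 11]]
... * rho(a) = [[10, 27], [17, 46]]  ->  [[-24, -65], [137, 371]]
... * rho(b) = [[1, -2], [-5, 11]]  ->  [[301, -667], [-1718, 3807]]
... * rho(a) = [[10, 27], [17, 46]]  ->  [[-8329, -22555], [47539, 128736]]
... * rho(b) = [[1, -2], [-5, 11]]  ->  [[104446, -231447], [-596141, 1321018]]
... * rho(a^-1) = [[46, -27], [-17, 10]]  ->  [[8739115, -5134512], [-49879792, 29305987]]
... * rho(b) = [[1, -2], [-5, 11]]  ->  [[34411675, -73957862], [-196409727, 422125441]]
... * rho(b) = [[1, -2], [-5, 11]]  ->  [[404200985, -882359832], [-2307036932, 5036199305]]
... * rho(b) = [[1, -2], [-5, 11]]  ->  [[4816000145, -10514360122], [-27488033457, 60012266219]]
... * rho(b) = [[1, -2], [-5, 11]]  ->  [[57387800755, -125289961632], [-327549364552, 715110995323]]
... * rho(a) = [[10, 27], [17, 46]]  ->  [[-1556051340194, -4213867614687], [8881393274971, 24051272941954]]
... * rho(a) = [[10, 27], [17, 46]]  ->  [[-87196262851619, -235851296460840], [497685572762928, 1346156173754101]]
... * rho(a) = [[10, 27], [17, 46]]  ->  [[-4881434668350470, -13203458734192353], [27861510681448997, 75360694457287702]]
... * rho(b^-1) = [[11, 2], [5, 1]]  ->  [[-119713075022816935, -22966328070893293], [683280089782377477, 131083715820185696]]
... * rho(b^-1) = [[11, 2], [5, 1]]  ->  [[-1431675465605452750, -262392478116527163], [8171499566707080727, 1497643895384940650]]
... * rho(a) = [[10, 27], [17, 46]]  ->  [[-18777426784035489271, -50725291564707473748], [107174941888614798320, 289522107488798449529]]
... * rho(b^-1) = [[11, 2], [5, 1]]  ->  [[-460178152447927750721, -88280145132778452290], [2626534898218755029165, 503871991266028046169]]
... * rho(a) = [[10, 27], [17, 46]]  ->  [[-6102543991736511196140, -16485696792201858074807], [34831172833710027076523, 94094553850143675911229]]
tr = -6102543991736511196140 + 94094553850143675911229 = 87992009858407164715089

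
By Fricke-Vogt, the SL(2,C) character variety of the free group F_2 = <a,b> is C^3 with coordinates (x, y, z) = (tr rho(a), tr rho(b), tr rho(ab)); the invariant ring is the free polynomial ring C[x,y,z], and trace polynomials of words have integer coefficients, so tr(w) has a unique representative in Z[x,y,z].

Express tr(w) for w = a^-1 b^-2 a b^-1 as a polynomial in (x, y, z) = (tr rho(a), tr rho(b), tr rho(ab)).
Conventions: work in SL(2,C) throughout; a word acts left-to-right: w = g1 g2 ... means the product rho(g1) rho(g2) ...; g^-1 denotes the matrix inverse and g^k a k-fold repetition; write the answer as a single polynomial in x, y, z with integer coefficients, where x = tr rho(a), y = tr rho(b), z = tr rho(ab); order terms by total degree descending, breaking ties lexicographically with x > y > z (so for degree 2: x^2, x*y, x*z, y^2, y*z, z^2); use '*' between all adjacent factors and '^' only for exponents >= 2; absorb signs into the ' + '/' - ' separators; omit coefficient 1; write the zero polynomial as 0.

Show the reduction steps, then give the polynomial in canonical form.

use: tr(b^-1 a) = tr(a) * tr(b) - tr(a b)   [inverse elimination on b] = x*y - z
use: tr(a b^-2) = tr(b^-1 a) * tr(b) - tr(b^-1 a b)   [inverse elimination on b] = x*y^2 - y*z - x
use: tr(b^-2 a b^-1) = tr(a b^-2) * tr(b) - tr(a b^-1)   [inverse elimination on b] = x*y^3 - y^2*z - 2*x*y + z
tr(a^2) = tr(a) * tr(a) - tr(1)   [square of a] = x^2 - 2
tr(a^2 b) = tr(a) * tr(b a) - tr(b)   [square of a] = x*z - y
tr(a^2 b^-1) = tr(a^2) * tr(b) - tr(a^2 b)   [inverse elimination on b] = x^2*y - x*z - y
tr(a b^-2 a) = tr(a^2 b^-1) * tr(b) - tr(a^2)   [inverse elimination on b] = x^2*y^2 - x*y*z - x^2 - y^2 + 2
apply: tr(a b a b) = tr(a b) * tr(a b) - tr(1)   [split at a repeated a] = z^2 - 2
tr(b^-1 a b a) = tr(a b a) * tr(b) - tr(a b a b)   [inverse elimination on b] = x*y*z - y^2 - z^2 + 2
tr(a b^-2 a b) = tr(b^-1 a b a) * tr(b) - tr(b^-1 a b a b)   [inverse elimination on b] = x*y^2*z - y^3 - y*z^2 - x*z + 3*y
tr(b^-2 a b^-1 a) = tr(a b^-2 a) * tr(b) - tr(a b^-2 a b)   [inverse elimination on b] = x^2*y^3 - 2*x*y^2*z - x^2*y + y*z^2 + x*z - y
tr(a^-1 b^-2 a b^-1) = tr(b^-2 a b^-1) * tr(a) - tr(b^-2 a b^-1 a)   [inverse elimination on a] = x*y^2*z - x^2*y - y*z^2 + y

x*y^2*z - x^2*y - y*z^2 + y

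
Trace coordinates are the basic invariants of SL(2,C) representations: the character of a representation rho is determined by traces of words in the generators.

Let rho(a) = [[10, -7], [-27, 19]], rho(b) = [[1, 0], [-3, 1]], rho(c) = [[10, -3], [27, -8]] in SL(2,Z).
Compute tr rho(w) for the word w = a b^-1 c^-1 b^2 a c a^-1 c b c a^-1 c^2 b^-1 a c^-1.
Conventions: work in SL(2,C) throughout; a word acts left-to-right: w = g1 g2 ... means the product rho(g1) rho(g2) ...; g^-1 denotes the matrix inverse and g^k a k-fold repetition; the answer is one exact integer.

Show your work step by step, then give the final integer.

-21084063666025

rho(a) = [[10, -7], [-27, 19]]
... * rho(b^-1) = [[1, 0], [3, 1]]  ->  [[-11, -7], [30, 19]]
... * rho(c^-1) = [[-8, 3], [-27, 10]]  ->  [[277, -103], [-753, 280]]
... * rho(b) = [[1, 0], [-3, 1]]  ->  [[586, -103], [-1593, 280]]
... * rho(b) = [[1, 0], [-3, 1]]  ->  [[895, -103], [-2433, 280]]
... * rho(a) = [[10, -7], [-27, 19]]  ->  [[11731, -8222], [-31890, 22351]]
... * rho(c) = [[10, -3], [27, -8]]  ->  [[-104684, 30583], [284577, -83138]]
... * rho(a^-1) = [[19, 7], [27, 10]]  ->  [[-1163255, -426958], [3162237, 1160659]]
... * rho(c) = [[10, -3], [27, -8]]  ->  [[-23160416, 6905429], [62960163, -18771983]]
... * rho(b) = [[1, 0], [-3, 1]]  ->  [[-43876703, 6905429], [119276112, -18771983]]
... * rho(c) = [[10, -3], [27, -8]]  ->  [[-252320447, 76386677], [685917579, -207652472]]
... * rho(a^-1) = [[19, 7], [27, 10]]  ->  [[-2731648214, -1002376359], [7425817257, 2724898333]]
... * rho(c) = [[10, -3], [27, -8]]  ->  [[-54380643833, 16213955514], [147830427561, -44076638435]]
... * rho(c) = [[10, -3], [27, -8]]  ->  [[-106029639452, 33430287387], [288235037865, -90878175203]]
... * rho(b^-1) = [[1, 0], [3, 1]]  ->  [[-5738777291, 33430287387], [15600512256, -90878175203]]
... * rho(a) = [[10, -7], [-27, 19]]  ->  [[-960005532359, 675346901390], [2609715853041, -1835888914649]]
... * rho(c^-1) = [[-8, 3], [-27, 10]]  ->  [[-10554322078658, 3873452416823], [28691273871195, -10529741587367]]
tr = -10554322078658 + -10529741587367 = -21084063666025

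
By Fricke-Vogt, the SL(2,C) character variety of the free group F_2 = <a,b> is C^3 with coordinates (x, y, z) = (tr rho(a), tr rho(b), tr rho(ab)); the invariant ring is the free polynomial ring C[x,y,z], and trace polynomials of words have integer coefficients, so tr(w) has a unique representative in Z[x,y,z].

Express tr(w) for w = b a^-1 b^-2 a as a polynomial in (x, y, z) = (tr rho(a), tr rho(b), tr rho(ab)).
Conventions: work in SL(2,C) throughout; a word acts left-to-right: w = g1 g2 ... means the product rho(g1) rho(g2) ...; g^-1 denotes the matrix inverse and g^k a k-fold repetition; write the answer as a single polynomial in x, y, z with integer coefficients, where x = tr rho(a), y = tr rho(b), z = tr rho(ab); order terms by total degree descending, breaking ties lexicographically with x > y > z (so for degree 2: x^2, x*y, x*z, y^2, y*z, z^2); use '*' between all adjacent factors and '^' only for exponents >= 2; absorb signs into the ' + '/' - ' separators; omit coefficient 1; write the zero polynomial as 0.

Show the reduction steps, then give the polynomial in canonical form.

and trace(b^-1 a) = trace(a) * trace(b) - trace(a b) = x*y - z
next, trace(a b a) = trace(a) * trace(b a) - trace(b) = x*z - y
next, trace(a b a b) = trace(b a) * trace(b a) - trace(1)   [split at repeated b] = z^2 - 2
next, trace(b^-1 a b a) = trace(a b a) * trace(b) - trace(a b a b) = x*y*z - y^2 - z^2 + 2
trace(b^-2 a b a) = trace(b^-1 a b a) * trace(b) - trace(b^-1 a b a b) = x*y^2*z - y^3 - y*z^2 - x*z + 3*y
trace(b a^-1 b^-2 a) = trace(b^-2 a b) * trace(a) - trace(b^-2 a b a) = -x*y^2*z + x^2*y + y^3 + y*z^2 - 3*y

-x*y^2*z + x^2*y + y^3 + y*z^2 - 3*y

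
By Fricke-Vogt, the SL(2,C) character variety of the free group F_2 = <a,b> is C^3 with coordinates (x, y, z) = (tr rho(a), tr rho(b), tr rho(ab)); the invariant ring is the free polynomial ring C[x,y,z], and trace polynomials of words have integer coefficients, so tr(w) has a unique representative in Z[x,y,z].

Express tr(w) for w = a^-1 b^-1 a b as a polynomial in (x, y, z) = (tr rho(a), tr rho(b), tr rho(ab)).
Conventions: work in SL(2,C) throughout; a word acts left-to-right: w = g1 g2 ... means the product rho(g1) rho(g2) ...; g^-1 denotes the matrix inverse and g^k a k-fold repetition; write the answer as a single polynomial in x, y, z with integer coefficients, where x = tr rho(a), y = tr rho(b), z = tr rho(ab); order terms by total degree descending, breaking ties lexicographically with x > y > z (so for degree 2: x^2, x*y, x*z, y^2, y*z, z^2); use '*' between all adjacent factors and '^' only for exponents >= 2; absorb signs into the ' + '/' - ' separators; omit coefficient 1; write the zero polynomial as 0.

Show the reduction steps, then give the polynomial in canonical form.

tr(a b a) = tr(a) tr(b a) - tr(b) = x*z - y
apply: tr(a b a b) = tr(a b) tr(a b) - tr(1) = z^2 - 2
apply: tr(b^-1 a b a) = tr(a b a) tr(b) - tr(a b a b) = x*y*z - y^2 - z^2 + 2
tr(a^-1 b^-1 a b) = tr(b^-1 a b) tr(a) - tr(b^-1 a b a) = -x*y*z + x^2 + y^2 + z^2 - 2

-x*y*z + x^2 + y^2 + z^2 - 2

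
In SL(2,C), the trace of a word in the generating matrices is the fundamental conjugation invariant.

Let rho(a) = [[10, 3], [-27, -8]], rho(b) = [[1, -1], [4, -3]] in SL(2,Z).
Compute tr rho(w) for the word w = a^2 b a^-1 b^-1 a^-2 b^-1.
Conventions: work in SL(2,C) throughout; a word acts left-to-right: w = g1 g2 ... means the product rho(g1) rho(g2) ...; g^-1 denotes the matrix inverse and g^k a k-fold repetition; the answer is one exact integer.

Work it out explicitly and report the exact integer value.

1665073

rho(a) = [[10, 3], [-27, -8]]
... * rho(a) = [[10, 3], [-27, -8]]  ->  [[19, 6], [-54, -17]]
... * rho(b) = [[1, -1], [4, -3]]  ->  [[43, -37], [-122, 105]]
... * rho(a^-1) = [[-8, -3], [27, 10]]  ->  [[-1343, -499], [3811, 1416]]
... * rho(b^-1) = [[-3, 1], [-4, 1]]  ->  [[6025, -1842], [-17097, 5227]]
... * rho(a^-1) = [[-8, -3], [27, 10]]  ->  [[-97934, -36495], [277905, 103561]]
... * rho(a^-1) = [[-8, -3], [27, 10]]  ->  [[-201893, -71148], [572907, 201895]]
... * rho(b^-1) = [[-3, 1], [-4, 1]]  ->  [[890271, -273041], [-2526301, 774802]]
tr = 890271 + 774802 = 1665073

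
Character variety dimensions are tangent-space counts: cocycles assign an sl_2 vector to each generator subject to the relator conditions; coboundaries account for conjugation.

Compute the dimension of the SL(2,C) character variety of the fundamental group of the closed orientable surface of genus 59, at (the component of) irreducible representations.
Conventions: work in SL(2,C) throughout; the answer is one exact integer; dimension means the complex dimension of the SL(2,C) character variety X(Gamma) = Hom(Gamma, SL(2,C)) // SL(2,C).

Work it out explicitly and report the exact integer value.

348

Gamma = pi_1(Sigma_59) = < a_1, b_1, ..., a_59, b_59 | prod [a_i, b_i] > has 2g = 118 generators and 1 relator.
Before the relator condition, cocycle space has dim 3*118 = 354.
At an irreducible rho, H^2 = coker(d_2) vanishes (Poincare duality: H^2 is dual to H^0 = invariants = 0), so d_2 is surjective onto sl_2 and dim Z^1 = 354 - 3 = 351.
Coboundaries contribute dim B^1 = 3 (injective at irreducible rho).
dim H^1 = 351 - 3 = 348 = dim X.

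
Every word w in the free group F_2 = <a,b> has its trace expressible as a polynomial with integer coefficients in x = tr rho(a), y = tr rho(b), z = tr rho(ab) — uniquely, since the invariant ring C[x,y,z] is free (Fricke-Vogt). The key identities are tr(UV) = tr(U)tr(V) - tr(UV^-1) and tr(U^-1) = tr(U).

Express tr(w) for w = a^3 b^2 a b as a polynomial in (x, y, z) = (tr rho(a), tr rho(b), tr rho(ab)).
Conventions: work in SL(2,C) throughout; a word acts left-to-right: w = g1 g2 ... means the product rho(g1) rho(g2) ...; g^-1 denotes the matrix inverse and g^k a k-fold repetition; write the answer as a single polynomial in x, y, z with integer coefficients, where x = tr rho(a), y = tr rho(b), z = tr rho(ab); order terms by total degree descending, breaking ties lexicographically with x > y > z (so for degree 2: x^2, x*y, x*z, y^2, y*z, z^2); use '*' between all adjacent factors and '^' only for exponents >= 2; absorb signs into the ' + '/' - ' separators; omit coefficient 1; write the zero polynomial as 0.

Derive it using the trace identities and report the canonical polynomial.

x^2*y*z^2 - x^3*z - x*y^2*z - y*z^2 + 2*x*z + y

tr(b a b a) = tr(a b) * tr(a b) - tr(1)  (split on a) = z^2 - 2
reduce: tr(b a b) = tr(b) * tr(a b) - tr(a)  (reduce the b square) = y*z - x
tr(a b a b a) = tr(a) * tr(b a b a) - tr(b a b)  (reduce the a square) = x*z^2 - y*z - x
so tr(a b a^3 b) = tr(a) * tr(a b a b a) - tr(a b a b)  (reduce the a square) = x^2*z^2 - x*y*z - x^2 - z^2 + 2
reduce: tr(a b a) = tr(a) * tr(b a) - tr(b)  (reduce the a square) = x*z - y
tr(a^2 b a) = tr(a) * tr(a b a) - tr(a b)  (reduce the a square) = x^2*z - x*y - z
tr(a b a^3) = tr(a) * tr(a^2 b a) - tr(a^2 b)  (reduce the a square) = x^3*z - x^2*y - 2*x*z + y
tr(a^3 b^2 a b) = tr(b) * tr(a b a^3 b) - tr(a b a^3)  (reduce the b square) = x^2*y*z^2 - x^3*z - x*y^2*z - y*z^2 + 2*x*z + y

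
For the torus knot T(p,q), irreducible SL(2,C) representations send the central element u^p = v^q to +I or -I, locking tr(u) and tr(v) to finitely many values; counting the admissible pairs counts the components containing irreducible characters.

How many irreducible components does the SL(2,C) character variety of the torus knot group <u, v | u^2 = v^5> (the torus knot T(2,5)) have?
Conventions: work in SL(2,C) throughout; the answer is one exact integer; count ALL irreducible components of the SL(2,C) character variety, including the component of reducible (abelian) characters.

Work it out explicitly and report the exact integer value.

Gamma = < u, v | u^2 = v^5 > (torus knot T(2,5)); the central element u^2 = v^5 acts as +I or -I in any irreducible SL(2,C) representation.
This locks tr(u) to 2*cos(pi*alpha/2), alpha in 1..1, and tr(v) to 2*cos(pi*beta/5), beta in 1..4, on each component of irreducible characters.
The two central values (-1)^alpha I and (-1)^beta I must be the same matrix, so alpha and beta share a parity.
Counting: 1 odd alphas x 2 odd betas + 0 even alphas x 2 even betas = 2 + 0 = 2.
Total: 2 irreducible-character components + 1 reducible (abelian) component = 3.

3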